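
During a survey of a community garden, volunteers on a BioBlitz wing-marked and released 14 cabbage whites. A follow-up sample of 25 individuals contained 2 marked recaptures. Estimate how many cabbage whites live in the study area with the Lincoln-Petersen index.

N = (14 × 25) / 2 = 350 / 2 = 175

N = 175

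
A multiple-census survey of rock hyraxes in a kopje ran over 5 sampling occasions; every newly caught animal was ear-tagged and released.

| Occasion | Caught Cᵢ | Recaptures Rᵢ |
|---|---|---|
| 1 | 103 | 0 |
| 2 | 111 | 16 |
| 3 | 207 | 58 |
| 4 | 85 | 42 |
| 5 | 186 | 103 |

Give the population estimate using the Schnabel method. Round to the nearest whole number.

Marked at large before each occasion: Mᵢ = Σⱼ<ᵢ (Cⱼ − Rⱼ) → M1=0, M2=103, M3=198, M4=347, M5=390
Σ MᵢCᵢ = 0·103 + 103·111 + 198·207 + 347·85 + 390·186 = 0 + 11433 + 40986 + 29495 + 72540 = 154454
Σ Rᵢ = 0 + 16 + 58 + 42 + 103 = 219
N̂ = 154454 / 219 ≈ 705.3 → 705

N ≈ 705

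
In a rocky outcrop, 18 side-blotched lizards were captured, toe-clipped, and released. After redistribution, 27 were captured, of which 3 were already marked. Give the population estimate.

N = (18 × 27) / 3 = 486 / 3 = 162

N = 162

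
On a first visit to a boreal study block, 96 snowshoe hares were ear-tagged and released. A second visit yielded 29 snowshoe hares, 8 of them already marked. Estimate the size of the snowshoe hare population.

N = 348

N = (96 × 29) / 8 = 2784 / 8 = 348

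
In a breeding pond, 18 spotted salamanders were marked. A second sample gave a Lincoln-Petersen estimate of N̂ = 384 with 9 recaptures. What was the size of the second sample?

C = 192

From N = M·C/R: C = N·R / M = 384·9 / 18 = 3456 / 18 = 192.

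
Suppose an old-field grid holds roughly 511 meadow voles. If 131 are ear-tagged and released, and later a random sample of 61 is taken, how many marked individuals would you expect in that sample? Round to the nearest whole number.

The marked fraction of the population is 131/511, so in a sample of 61 expect C·(M/N) marked.
E[R] = 131 × 61 / 511 = 7991 / 511 ≈ 15.6 → 16

expected recaptures ≈ 16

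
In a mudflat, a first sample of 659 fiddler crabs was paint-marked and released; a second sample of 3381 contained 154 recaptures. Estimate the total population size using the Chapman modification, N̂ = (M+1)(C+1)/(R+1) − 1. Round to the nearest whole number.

N̂ = (659+1)(3381+1)/(154+1) − 1 = 660·3382/155 − 1
= 2232120/155 − 1 ≈ 14400.8 − 1 ≈ 14399.8 → 14400

N ≈ 14,400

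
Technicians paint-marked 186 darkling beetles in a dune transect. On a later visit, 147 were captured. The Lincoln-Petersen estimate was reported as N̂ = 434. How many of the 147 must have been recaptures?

R = 63

From N = M·C/R: R = M·C / N = 186·147 / 434 = 27342 / 434 = 63.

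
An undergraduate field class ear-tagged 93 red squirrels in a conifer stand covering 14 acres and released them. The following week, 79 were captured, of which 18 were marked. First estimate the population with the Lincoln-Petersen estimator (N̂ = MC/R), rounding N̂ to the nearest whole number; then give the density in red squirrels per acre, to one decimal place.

N̂ = 93·79/18 = 7347/18 ≈ 408.2 → 408
Density = N̂ / area = 408 / 14 ≈ 29.14 → 29.1 per acre

density ≈ 29.1 red squirrels per acre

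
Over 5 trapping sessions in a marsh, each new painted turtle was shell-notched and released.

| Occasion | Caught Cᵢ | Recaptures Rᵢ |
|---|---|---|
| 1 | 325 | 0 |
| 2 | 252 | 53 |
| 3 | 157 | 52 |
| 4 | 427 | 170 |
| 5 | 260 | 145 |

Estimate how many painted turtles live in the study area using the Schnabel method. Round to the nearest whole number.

Marked at large before each occasion: Mᵢ = Σⱼ<ᵢ (Cⱼ − Rⱼ) → M1=0, M2=325, M3=524, M4=629, M5=886
Σ MᵢCᵢ = 0·325 + 325·252 + 524·157 + 629·427 + 886·260 = 0 + 81900 + 82268 + 268583 + 230360 = 663111
Σ Rᵢ = 0 + 53 + 52 + 170 + 145 = 420
N̂ = 663111 / 420 ≈ 1578.8 → 1579

N ≈ 1579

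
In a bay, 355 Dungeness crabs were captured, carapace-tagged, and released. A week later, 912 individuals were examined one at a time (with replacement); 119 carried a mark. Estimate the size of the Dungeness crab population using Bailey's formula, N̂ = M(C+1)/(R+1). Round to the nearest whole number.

N̂ = 355·(912+1)/(119+1) = 355·913/120 = 324115/120 ≈ 2701.0 → 2701

N ≈ 2701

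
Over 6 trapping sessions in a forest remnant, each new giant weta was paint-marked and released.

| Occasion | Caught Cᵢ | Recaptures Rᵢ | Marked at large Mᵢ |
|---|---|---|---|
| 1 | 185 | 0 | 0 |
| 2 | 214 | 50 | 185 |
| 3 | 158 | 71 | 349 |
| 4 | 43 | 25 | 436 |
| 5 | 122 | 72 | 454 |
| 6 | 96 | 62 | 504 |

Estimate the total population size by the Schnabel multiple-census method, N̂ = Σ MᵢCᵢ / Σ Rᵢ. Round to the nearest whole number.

Σ MᵢCᵢ = 0·185 + 185·214 + 349·158 + 436·43 + 454·122 + 504·96 = 0 + 39590 + 55142 + 18748 + 55388 + 48384 = 217252
Σ Rᵢ = 0 + 50 + 71 + 25 + 72 + 62 = 280
N̂ = 217252 / 280 ≈ 775.9 → 776

N ≈ 776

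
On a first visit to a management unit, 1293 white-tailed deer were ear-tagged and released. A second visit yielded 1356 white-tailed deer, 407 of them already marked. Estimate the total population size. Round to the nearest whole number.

The marked fraction in the recapture sample should equal the marked fraction in the population: 407/1356 = 1293/N.
N = (1293 × 1356) / 407 = 1753308 / 407 ≈ 4307.9 → 4308

N ≈ 4308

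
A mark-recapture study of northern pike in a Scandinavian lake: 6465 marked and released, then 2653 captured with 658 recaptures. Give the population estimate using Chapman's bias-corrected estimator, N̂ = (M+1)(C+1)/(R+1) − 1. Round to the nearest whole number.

N ≈ 26,040

N̂ = (6465+1)(2653+1)/(658+1) − 1 = 6466·2654/659 − 1
= 17160764/659 − 1 ≈ 26040.6 − 1 ≈ 26039.6 → 26040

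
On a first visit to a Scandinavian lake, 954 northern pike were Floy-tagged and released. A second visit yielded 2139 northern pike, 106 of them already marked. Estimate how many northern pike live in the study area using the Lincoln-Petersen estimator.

N = 19,251

N = (954 × 2139) / 106 = 2040606 / 106 = 19251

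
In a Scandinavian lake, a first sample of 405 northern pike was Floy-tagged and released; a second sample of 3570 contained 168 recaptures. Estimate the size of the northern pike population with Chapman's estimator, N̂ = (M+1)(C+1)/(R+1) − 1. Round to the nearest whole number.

N ≈ 8578

N̂ = (405+1)(3570+1)/(168+1) − 1 = 406·3571/169 − 1
= 1449826/169 − 1 ≈ 8578.9 − 1 ≈ 8577.9 → 8578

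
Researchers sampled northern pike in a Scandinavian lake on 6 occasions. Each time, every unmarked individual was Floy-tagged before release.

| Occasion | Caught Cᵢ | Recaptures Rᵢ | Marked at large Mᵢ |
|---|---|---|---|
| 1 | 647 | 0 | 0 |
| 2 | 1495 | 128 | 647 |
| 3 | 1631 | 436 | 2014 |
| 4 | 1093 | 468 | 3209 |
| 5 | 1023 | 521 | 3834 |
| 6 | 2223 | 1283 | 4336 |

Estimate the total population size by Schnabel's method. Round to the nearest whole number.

N ≈ 7518

Σ MᵢCᵢ = 0·647 + 647·1495 + 2014·1631 + 3209·1093 + 3834·1023 + 4336·2223 = 0 + 967265 + 3284834 + 3507437 + 3922182 + 9638928 = 21320646
Σ Rᵢ = 0 + 128 + 436 + 468 + 521 + 1283 = 2836
N̂ = 21320646 / 2836 ≈ 7517.9 → 7518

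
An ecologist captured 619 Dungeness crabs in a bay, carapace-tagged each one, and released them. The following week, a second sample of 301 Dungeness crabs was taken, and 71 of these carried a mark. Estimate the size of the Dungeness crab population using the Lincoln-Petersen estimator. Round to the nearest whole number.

N ≈ 2624

N = (619 × 301) / 71 = 186319 / 71 ≈ 2624.2 → 2624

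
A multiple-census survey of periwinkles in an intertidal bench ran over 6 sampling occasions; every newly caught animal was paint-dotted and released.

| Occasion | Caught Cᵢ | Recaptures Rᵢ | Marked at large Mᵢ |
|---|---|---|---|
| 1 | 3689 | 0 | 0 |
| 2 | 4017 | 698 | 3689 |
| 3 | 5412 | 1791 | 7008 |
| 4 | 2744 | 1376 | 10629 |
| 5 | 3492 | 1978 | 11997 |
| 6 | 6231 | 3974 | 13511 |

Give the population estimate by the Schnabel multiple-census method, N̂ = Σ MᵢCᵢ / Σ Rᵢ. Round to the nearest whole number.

Σ MᵢCᵢ = 0·3689 + 3689·4017 + 7008·5412 + 10629·2744 + 11997·3492 + 13511·6231 = 0 + 14818713 + 37927296 + 29165976 + 41893524 + 84187041 = 207992550
Σ Rᵢ = 0 + 698 + 1791 + 1376 + 1978 + 3974 = 9817
N̂ = 207992550 / 9817 ≈ 21187.0 → 21187

N ≈ 21,187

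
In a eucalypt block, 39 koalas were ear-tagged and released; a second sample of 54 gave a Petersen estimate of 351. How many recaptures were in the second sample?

R = 6

From N = M·C/R: R = M·C / N = 39·54 / 351 = 2106 / 351 = 6.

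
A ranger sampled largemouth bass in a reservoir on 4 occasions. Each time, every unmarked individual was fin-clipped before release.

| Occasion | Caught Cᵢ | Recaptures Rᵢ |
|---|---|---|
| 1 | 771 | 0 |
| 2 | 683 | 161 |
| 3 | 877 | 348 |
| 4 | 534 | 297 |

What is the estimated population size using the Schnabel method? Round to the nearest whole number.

Marked at large before each occasion: Mᵢ = Σⱼ<ᵢ (Cⱼ − Rⱼ) → M1=0, M2=771, M3=1293, M4=1822
Σ MᵢCᵢ = 0·771 + 771·683 + 1293·877 + 1822·534 = 0 + 526593 + 1133961 + 972948 = 2633502
Σ Rᵢ = 0 + 161 + 348 + 297 = 806
N̂ = 2633502 / 806 ≈ 3267.4 → 3267

N ≈ 3267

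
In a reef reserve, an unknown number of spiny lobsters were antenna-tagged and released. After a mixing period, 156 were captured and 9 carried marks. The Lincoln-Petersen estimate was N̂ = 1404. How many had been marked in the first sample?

M = 81

From N = M·C/R: M = N·R / C = 1404·9 / 156 = 12636 / 156 = 81.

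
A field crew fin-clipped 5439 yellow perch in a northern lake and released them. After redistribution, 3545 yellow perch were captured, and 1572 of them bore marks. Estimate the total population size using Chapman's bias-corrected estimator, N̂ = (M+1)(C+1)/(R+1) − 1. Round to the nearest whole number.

N̂ = (5439+1)(3545+1)/(1572+1) − 1 = 5440·3546/1573 − 1
= 19290240/1573 − 1 ≈ 12263.3 − 1 ≈ 12262.3 → 12262

N ≈ 12,262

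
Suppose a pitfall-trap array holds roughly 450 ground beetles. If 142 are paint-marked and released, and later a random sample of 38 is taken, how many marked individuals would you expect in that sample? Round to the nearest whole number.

expected recaptures ≈ 12

The marked fraction of the population is 142/450, so in a sample of 38 expect C·(M/N) marked.
E[R] = 142 × 38 / 450 = 5396 / 450 ≈ 12.0 → 12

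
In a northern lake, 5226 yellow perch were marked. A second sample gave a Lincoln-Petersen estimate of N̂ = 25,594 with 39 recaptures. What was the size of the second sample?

C = 191

From N = M·C/R: C = N·R / M = 25594·39 / 5226 = 998166 / 5226 = 191.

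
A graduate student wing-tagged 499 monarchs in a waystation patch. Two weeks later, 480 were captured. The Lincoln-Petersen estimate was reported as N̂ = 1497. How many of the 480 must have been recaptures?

R = 160

From N = M·C/R: R = M·C / N = 499·480 / 1497 = 239520 / 1497 = 160.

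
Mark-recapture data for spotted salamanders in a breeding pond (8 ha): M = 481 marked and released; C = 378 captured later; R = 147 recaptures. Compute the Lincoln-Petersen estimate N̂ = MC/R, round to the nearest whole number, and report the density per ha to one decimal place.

density ≈ 154.6 spotted salamanders per ha

N̂ = 481·378/147 = 181818/147 ≈ 1236.9 → 1237
Density = N̂ / area = 1237 / 8 ≈ 154.62 → 154.6 per ha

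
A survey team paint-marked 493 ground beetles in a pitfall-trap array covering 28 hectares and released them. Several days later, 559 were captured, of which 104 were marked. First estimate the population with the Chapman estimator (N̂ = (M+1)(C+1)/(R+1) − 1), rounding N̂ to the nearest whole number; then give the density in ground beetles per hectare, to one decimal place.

N̂ = 494·560/105 − 1 = 276640/105 − 1 ≈ 2633.7 → 2634
Density = N̂ / area = 2634 / 28 ≈ 94.07 → 94.1 per hectare

density ≈ 94.1 ground beetles per hectare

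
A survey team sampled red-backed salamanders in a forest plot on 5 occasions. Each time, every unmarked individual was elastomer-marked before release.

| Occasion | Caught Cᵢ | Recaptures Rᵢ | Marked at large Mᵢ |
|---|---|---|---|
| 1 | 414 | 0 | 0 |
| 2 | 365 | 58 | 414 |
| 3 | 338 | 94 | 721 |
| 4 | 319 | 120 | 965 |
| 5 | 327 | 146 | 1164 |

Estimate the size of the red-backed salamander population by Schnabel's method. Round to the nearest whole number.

N ≈ 2592

Σ MᵢCᵢ = 0·414 + 414·365 + 721·338 + 965·319 + 1164·327 = 0 + 151110 + 243698 + 307835 + 380628 = 1083271
Σ Rᵢ = 0 + 58 + 94 + 120 + 146 = 418
N̂ = 1083271 / 418 ≈ 2591.6 → 2592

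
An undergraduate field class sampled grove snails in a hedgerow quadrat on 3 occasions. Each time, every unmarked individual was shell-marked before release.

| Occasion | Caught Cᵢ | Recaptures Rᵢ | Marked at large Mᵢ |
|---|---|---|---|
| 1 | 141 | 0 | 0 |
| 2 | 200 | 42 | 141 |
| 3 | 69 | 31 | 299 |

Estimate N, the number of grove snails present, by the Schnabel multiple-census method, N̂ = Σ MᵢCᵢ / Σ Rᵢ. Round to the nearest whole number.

N ≈ 669

Σ MᵢCᵢ = 0·141 + 141·200 + 299·69 = 0 + 28200 + 20631 = 48831
Σ Rᵢ = 0 + 42 + 31 = 73
N̂ = 48831 / 73 ≈ 668.9 → 669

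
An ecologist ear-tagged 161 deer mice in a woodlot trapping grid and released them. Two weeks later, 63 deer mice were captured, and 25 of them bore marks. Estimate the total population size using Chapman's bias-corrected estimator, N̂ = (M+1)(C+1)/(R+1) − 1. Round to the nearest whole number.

N̂ = (161+1)(63+1)/(25+1) − 1 = 162·64/26 − 1
= 10368/26 − 1 ≈ 398.8 − 1 ≈ 397.8 → 398

N ≈ 398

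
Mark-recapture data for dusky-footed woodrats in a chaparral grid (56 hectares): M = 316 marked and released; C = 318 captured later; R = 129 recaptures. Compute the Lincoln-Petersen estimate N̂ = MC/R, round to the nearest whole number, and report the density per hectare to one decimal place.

density ≈ 13.9 dusky-footed woodrats per hectare

N̂ = 316·318/129 = 100488/129 ≈ 779.0 → 779
Density = N̂ / area = 779 / 56 ≈ 13.91 → 13.9 per hectare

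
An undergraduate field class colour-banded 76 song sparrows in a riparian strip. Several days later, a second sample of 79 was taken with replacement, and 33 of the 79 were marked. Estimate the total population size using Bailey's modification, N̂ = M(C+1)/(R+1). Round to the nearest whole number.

N ≈ 179

N̂ = 76·(79+1)/(33+1) = 76·80/34 = 6080/34 ≈ 178.8 → 179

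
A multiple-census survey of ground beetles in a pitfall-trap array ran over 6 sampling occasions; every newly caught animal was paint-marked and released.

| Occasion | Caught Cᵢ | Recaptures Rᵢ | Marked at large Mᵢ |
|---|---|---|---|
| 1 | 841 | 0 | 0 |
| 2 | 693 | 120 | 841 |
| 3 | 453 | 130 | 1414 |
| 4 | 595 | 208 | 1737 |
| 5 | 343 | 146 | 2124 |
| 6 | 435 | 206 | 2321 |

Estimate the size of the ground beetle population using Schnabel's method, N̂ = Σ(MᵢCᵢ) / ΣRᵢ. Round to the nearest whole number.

Σ MᵢCᵢ = 0·841 + 841·693 + 1414·453 + 1737·595 + 2124·343 + 2321·435 = 0 + 582813 + 640542 + 1033515 + 728532 + 1009635 = 3995037
Σ Rᵢ = 0 + 120 + 130 + 208 + 146 + 206 = 810
N̂ = 3995037 / 810 ≈ 4932.1 → 4932

N ≈ 4932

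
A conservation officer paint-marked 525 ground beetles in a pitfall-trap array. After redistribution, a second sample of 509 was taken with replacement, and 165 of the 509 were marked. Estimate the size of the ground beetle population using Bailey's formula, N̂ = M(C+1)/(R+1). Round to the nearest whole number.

N ≈ 1613

N̂ = 525·(509+1)/(165+1) = 525·510/166 = 267750/166 ≈ 1613.0 → 1613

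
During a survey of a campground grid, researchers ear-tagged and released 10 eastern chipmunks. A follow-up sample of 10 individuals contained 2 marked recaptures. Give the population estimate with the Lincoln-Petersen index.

N = 50

N = (10 × 10) / 2 = 100 / 2 = 50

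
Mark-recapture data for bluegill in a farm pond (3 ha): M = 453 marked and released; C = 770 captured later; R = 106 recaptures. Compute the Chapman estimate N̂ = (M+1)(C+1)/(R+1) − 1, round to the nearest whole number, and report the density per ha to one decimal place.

density ≈ 1090.0 bluegill per ha

N̂ = 454·771/107 − 1 = 350034/107 − 1 ≈ 3270.3 → 3270
Density = N̂ / area = 3270 / 3 = 1090.0 per ha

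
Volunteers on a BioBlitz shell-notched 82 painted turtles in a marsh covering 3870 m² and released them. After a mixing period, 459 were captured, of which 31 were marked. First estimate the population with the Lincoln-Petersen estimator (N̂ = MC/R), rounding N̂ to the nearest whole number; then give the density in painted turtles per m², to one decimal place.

density ≈ 0.3 painted turtles per m²

N̂ = 82·459/31 = 37638/31 ≈ 1214.1 → 1214
Density = N̂ / area = 1214 / 3870 ≈ 0.31 → 0.3 per m²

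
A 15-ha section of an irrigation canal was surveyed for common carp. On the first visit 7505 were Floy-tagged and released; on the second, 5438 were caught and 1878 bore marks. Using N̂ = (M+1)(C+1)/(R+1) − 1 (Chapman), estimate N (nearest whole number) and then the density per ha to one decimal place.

density ≈ 1448.4 common carp per ha

N̂ = 7506·5439/1879 − 1 = 40825134/1879 − 1 ≈ 21726.1 → 21726
Density = N̂ / area = 21726 / 15 ≈ 1448.40 → 1448.4 per ha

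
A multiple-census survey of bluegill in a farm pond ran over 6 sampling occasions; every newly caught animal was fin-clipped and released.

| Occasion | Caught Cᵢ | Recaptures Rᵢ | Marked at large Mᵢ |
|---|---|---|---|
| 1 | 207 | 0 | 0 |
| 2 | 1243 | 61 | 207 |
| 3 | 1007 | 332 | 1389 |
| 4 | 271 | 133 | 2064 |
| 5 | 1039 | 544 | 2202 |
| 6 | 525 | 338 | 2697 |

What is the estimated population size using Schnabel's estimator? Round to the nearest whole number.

Σ MᵢCᵢ = 0·207 + 207·1243 + 1389·1007 + 2064·271 + 2202·1039 + 2697·525 = 0 + 257301 + 1398723 + 559344 + 2287878 + 1415925 = 5919171
Σ Rᵢ = 0 + 61 + 332 + 133 + 544 + 338 = 1408
N̂ = 5919171 / 1408 ≈ 4204.0 → 4204

N ≈ 4204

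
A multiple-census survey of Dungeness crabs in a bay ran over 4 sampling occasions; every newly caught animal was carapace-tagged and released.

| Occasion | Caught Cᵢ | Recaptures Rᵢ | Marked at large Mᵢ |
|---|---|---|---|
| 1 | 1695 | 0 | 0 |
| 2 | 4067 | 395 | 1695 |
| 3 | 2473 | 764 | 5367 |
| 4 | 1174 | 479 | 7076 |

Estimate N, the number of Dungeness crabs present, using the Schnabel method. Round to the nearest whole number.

Σ MᵢCᵢ = 0·1695 + 1695·4067 + 5367·2473 + 7076·1174 = 0 + 6893565 + 13272591 + 8307224 = 28473380
Σ Rᵢ = 0 + 395 + 764 + 479 = 1638
N̂ = 28473380 / 1638 ≈ 17383.0 → 17383

N ≈ 17,383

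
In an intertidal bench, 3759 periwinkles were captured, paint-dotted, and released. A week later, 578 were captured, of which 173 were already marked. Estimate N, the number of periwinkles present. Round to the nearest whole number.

N ≈ 12,559

N = (3759 × 578) / 173 = 2172702 / 173 ≈ 12559.0 → 12559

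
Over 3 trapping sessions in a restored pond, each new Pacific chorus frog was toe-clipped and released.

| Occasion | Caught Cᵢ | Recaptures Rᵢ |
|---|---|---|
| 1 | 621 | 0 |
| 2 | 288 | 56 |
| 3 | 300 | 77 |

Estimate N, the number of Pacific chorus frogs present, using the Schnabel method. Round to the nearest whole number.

Marked at large before each occasion: Mᵢ = Σⱼ<ᵢ (Cⱼ − Rⱼ) → M1=0, M2=621, M3=853
Σ MᵢCᵢ = 0·621 + 621·288 + 853·300 = 0 + 178848 + 255900 = 434748
Σ Rᵢ = 0 + 56 + 77 = 133
N̂ = 434748 / 133 ≈ 3268.8 → 3269

N ≈ 3269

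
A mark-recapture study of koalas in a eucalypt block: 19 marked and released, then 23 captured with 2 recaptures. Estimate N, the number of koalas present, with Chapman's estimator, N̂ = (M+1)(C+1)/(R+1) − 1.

N̂ = (19+1)(23+1)/(2+1) − 1 = 20·24/3 − 1
= 480/3 − 1 = 160 − 1 = 159

N = 159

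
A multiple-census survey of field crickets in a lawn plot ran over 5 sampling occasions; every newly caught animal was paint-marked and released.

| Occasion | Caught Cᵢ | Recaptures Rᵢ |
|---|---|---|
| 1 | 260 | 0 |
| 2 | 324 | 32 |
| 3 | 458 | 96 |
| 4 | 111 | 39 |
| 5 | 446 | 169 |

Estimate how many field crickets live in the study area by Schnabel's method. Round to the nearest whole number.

N ≈ 2614

Marked at large before each occasion: Mᵢ = Σⱼ<ᵢ (Cⱼ − Rⱼ) → M1=0, M2=260, M3=552, M4=914, M5=986
Σ MᵢCᵢ = 0·260 + 260·324 + 552·458 + 914·111 + 986·446 = 0 + 84240 + 252816 + 101454 + 439756 = 878266
Σ Rᵢ = 0 + 32 + 96 + 39 + 169 = 336
N̂ = 878266 / 336 ≈ 2613.9 → 2614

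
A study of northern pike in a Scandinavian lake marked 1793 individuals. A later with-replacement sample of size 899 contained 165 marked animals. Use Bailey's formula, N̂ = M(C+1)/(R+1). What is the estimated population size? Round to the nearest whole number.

N̂ = 1793·(899+1)/(165+1) = 1793·900/166 = 1613700/166 ≈ 9721.1 → 9721

N ≈ 9721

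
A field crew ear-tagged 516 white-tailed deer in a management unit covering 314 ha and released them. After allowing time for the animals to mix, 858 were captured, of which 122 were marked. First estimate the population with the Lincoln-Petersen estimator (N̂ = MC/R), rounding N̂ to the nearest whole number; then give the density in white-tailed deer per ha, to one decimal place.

density ≈ 11.6 white-tailed deer per ha

N̂ = 516·858/122 = 442728/122 ≈ 3628.9 → 3629
Density = N̂ / area = 3629 / 314 ≈ 11.56 → 11.6 per ha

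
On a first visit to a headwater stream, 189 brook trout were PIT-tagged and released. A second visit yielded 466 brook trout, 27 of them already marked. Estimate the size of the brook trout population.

If marked individuals mix randomly, R/C ≈ M/N, giving N ≈ M·C/R.
N = (189 × 466) / 27 = 88074 / 27 = 3262

N = 3262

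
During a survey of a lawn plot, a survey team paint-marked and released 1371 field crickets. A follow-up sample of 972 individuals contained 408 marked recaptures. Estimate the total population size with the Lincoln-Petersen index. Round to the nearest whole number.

The marked fraction in the recapture sample should equal the marked fraction in the population: 408/972 = 1371/N.
N = (1371 × 972) / 408 = 1332612 / 408 ≈ 3266.2 → 3266

N ≈ 3266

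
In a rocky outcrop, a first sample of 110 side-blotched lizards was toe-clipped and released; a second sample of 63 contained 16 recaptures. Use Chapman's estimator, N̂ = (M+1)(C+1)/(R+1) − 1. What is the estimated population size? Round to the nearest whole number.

N̂ = (110+1)(63+1)/(16+1) − 1 = 111·64/17 − 1
= 7104/17 − 1 ≈ 417.9 − 1 ≈ 416.9 → 417

N ≈ 417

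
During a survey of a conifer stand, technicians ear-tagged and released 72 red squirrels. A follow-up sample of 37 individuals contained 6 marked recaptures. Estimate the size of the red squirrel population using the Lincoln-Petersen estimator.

N = (72 × 37) / 6 = 2664 / 6 = 444

N = 444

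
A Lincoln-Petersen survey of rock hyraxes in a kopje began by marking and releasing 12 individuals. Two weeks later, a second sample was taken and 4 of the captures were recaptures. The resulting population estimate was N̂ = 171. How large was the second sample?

From N = M·C/R: C = N·R / M = 171·4 / 12 = 684 / 12 = 57.

C = 57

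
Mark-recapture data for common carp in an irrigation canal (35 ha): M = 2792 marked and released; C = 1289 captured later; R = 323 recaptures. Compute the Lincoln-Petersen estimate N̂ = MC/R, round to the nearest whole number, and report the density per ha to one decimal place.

density ≈ 318.3 common carp per ha

N̂ = 2792·1289/323 = 3598888/323 ≈ 11142.1 → 11142
Density = N̂ / area = 11142 / 35 ≈ 318.34 → 318.3 per ha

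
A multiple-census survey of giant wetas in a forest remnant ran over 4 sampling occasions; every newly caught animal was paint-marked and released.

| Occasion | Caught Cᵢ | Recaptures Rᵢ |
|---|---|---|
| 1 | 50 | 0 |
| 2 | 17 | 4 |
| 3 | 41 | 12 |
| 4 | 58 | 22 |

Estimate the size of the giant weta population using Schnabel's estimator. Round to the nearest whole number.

Marked at large before each occasion: Mᵢ = Σⱼ<ᵢ (Cⱼ − Rⱼ) → M1=0, M2=50, M3=63, M4=92
Σ MᵢCᵢ = 0·50 + 50·17 + 63·41 + 92·58 = 0 + 850 + 2583 + 5336 = 8769
Σ Rᵢ = 0 + 4 + 12 + 22 = 38
N̂ = 8769 / 38 ≈ 230.8 → 231

N ≈ 231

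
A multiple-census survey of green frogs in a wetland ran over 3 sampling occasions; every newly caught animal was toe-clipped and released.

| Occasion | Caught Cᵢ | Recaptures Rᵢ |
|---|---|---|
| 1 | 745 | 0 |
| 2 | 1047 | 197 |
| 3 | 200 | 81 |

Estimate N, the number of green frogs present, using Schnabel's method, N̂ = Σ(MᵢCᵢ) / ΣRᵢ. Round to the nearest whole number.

N ≈ 3953

Marked at large before each occasion: Mᵢ = Σⱼ<ᵢ (Cⱼ − Rⱼ) → M1=0, M2=745, M3=1595
Σ MᵢCᵢ = 0·745 + 745·1047 + 1595·200 = 0 + 780015 + 319000 = 1099015
Σ Rᵢ = 0 + 197 + 81 = 278
N̂ = 1099015 / 278 ≈ 3953.3 → 3953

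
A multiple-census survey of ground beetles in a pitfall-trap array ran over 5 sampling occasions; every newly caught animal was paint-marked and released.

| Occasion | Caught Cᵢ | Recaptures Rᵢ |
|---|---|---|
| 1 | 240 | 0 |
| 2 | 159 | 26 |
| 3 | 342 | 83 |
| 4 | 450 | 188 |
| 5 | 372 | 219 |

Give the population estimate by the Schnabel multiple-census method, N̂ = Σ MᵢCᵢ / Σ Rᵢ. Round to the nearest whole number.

N ≈ 1517

Marked at large before each occasion: Mᵢ = Σⱼ<ᵢ (Cⱼ − Rⱼ) → M1=0, M2=240, M3=373, M4=632, M5=894
Σ MᵢCᵢ = 0·240 + 240·159 + 373·342 + 632·450 + 894·372 = 0 + 38160 + 127566 + 284400 + 332568 = 782694
Σ Rᵢ = 0 + 26 + 83 + 188 + 219 = 516
N̂ = 782694 / 516 ≈ 1516.8 → 1517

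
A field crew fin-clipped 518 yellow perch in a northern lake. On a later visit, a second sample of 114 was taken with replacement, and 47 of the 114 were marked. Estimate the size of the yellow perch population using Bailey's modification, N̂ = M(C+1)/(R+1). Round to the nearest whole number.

N ≈ 1241

N̂ = 518·(114+1)/(47+1) = 518·115/48 = 59570/48 ≈ 1241.0 → 1241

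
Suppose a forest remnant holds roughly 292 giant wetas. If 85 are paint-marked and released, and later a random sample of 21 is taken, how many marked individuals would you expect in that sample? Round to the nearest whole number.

expected recaptures ≈ 6

Expected recaptures E[R] = M·C / N.
E[R] = 85 × 21 / 292 = 1785 / 292 ≈ 6.1 → 6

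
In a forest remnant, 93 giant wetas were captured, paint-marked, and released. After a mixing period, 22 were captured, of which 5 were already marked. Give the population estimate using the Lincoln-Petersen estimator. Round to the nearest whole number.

The marked fraction in the recapture sample should equal the marked fraction in the population: 5/22 = 93/N.
N = (93 × 22) / 5 = 2046 / 5 ≈ 409.2 → 409

N ≈ 409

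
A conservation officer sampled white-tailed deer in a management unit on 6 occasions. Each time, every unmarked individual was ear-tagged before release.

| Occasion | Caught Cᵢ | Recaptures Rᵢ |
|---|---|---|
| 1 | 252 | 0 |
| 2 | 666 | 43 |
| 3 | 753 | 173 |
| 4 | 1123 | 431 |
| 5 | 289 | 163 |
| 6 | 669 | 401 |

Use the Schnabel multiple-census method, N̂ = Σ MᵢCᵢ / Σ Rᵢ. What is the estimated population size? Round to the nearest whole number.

Marked at large before each occasion: Mᵢ = Σⱼ<ᵢ (Cⱼ − Rⱼ) → M1=0, M2=252, M3=875, M4=1455, M5=2147, M6=2273
Σ MᵢCᵢ = 0·252 + 252·666 + 875·753 + 1455·1123 + 2147·289 + 2273·669 = 0 + 167832 + 658875 + 1633965 + 620483 + 1520637 = 4601792
Σ Rᵢ = 0 + 43 + 173 + 431 + 163 + 401 = 1211
N̂ = 4601792 / 1211 ≈ 3800.0 → 3800

N ≈ 3800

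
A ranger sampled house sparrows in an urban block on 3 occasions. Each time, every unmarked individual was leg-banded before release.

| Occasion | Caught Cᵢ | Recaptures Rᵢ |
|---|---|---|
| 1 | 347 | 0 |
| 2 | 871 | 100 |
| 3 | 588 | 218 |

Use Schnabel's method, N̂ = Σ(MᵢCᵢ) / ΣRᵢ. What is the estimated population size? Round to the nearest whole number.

Marked at large before each occasion: Mᵢ = Σⱼ<ᵢ (Cⱼ − Rⱼ) → M1=0, M2=347, M3=1118
Σ MᵢCᵢ = 0·347 + 347·871 + 1118·588 = 0 + 302237 + 657384 = 959621
Σ Rᵢ = 0 + 100 + 218 = 318
N̂ = 959621 / 318 ≈ 3017.7 → 3018

N ≈ 3018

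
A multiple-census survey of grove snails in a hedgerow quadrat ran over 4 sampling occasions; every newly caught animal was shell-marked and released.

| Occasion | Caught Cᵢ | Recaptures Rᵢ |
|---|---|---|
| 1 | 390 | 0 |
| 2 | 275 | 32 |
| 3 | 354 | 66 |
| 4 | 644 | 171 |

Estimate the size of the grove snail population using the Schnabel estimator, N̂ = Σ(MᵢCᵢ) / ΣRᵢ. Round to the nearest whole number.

Marked at large before each occasion: Mᵢ = Σⱼ<ᵢ (Cⱼ − Rⱼ) → M1=0, M2=390, M3=633, M4=921
Σ MᵢCᵢ = 0·390 + 390·275 + 633·354 + 921·644 = 0 + 107250 + 224082 + 593124 = 924456
Σ Rᵢ = 0 + 32 + 66 + 171 = 269
N̂ = 924456 / 269 ≈ 3436.6 → 3437

N ≈ 3437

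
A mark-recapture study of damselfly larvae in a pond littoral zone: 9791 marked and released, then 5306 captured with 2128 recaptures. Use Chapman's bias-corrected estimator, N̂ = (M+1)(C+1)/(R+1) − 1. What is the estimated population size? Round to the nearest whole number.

N̂ = (9791+1)(5306+1)/(2128+1) − 1 = 9792·5307/2129 − 1
= 51966144/2129 − 1 ≈ 24408.7 − 1 ≈ 24407.7 → 24408

N ≈ 24,408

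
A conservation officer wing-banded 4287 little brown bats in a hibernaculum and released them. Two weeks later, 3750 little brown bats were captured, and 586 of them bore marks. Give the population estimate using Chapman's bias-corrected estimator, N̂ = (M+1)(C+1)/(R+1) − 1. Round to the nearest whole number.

N ≈ 27,400

N̂ = (4287+1)(3750+1)/(586+1) − 1 = 4288·3751/587 − 1
= 16084288/587 − 1 ≈ 27400.8 − 1 ≈ 27399.8 → 27400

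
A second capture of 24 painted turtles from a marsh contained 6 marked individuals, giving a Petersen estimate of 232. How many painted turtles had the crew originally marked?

M = 58

From N = M·C/R: M = N·R / C = 232·6 / 24 = 1392 / 24 = 58.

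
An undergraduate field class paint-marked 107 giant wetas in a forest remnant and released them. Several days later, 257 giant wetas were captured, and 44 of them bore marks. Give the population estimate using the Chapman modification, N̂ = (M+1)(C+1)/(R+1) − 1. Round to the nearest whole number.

N ≈ 618

N̂ = (107+1)(257+1)/(44+1) − 1 = 108·258/45 − 1
= 27864/45 − 1 ≈ 619.2 − 1 ≈ 618.2 → 618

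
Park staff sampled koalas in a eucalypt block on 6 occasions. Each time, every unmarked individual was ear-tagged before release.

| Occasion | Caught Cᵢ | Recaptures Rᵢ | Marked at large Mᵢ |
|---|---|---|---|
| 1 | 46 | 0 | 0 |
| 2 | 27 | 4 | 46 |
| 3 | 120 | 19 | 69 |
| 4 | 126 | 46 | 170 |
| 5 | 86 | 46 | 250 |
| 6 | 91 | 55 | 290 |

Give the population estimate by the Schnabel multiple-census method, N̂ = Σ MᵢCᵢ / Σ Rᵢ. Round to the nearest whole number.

Σ MᵢCᵢ = 0·46 + 46·27 + 69·120 + 170·126 + 250·86 + 290·91 = 0 + 1242 + 8280 + 21420 + 21500 + 26390 = 78832
Σ Rᵢ = 0 + 4 + 19 + 46 + 46 + 55 = 170
N̂ = 78832 / 170 ≈ 463.7 → 464

N ≈ 464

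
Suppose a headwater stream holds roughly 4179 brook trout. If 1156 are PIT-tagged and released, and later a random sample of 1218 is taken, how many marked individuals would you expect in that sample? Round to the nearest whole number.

expected recaptures ≈ 337

Expected recaptures E[R] = M·C / N.
E[R] = 1156 × 1218 / 4179 = 1408008 / 4179 ≈ 336.9 → 337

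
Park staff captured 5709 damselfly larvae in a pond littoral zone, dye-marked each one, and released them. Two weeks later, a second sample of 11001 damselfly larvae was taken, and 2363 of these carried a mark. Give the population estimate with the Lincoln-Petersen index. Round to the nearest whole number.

N ≈ 26,578

N = (5709 × 11001) / 2363 = 62804709 / 2363 ≈ 26578.4 → 26578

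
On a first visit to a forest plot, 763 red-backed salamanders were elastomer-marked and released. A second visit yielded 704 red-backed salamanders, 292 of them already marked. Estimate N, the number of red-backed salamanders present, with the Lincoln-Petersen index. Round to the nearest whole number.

The marked fraction in the recapture sample should equal the marked fraction in the population: 292/704 = 763/N.
N = (763 × 704) / 292 = 537152 / 292 ≈ 1839.6 → 1840

N ≈ 1840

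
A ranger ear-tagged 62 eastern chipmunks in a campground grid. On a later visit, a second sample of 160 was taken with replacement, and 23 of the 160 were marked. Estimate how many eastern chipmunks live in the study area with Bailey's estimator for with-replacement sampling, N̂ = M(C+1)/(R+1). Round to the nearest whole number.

N̂ = 62·(160+1)/(23+1) = 62·161/24 = 9982/24 ≈ 415.9 → 416

N ≈ 416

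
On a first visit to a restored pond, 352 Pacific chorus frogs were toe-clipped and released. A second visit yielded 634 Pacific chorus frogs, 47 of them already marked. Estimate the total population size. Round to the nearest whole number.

N ≈ 4748

N = (352 × 634) / 47 = 223168 / 47 ≈ 4748.3 → 4748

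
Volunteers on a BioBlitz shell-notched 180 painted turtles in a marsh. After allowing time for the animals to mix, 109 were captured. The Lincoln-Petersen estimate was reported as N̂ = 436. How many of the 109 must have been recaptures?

From N = M·C/R: R = M·C / N = 180·109 / 436 = 19620 / 436 = 45.

R = 45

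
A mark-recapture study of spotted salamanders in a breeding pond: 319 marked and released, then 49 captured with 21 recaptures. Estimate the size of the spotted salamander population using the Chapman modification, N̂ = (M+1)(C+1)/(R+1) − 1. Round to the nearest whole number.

N ≈ 726

N̂ = (319+1)(49+1)/(21+1) − 1 = 320·50/22 − 1
= 16000/22 − 1 ≈ 727.3 − 1 ≈ 726.3 → 726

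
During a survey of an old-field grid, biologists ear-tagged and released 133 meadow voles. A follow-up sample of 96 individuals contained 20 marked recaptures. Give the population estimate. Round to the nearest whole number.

N ≈ 638

Lincoln-Petersen assumes M/N = R/C, so N = M·C / R.
N = (133 × 96) / 20 = 12768 / 20 ≈ 638.4 → 638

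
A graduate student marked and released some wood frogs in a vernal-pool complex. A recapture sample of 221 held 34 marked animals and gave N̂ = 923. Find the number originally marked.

From N = M·C/R: M = N·R / C = 923·34 / 221 = 31382 / 221 = 142.

M = 142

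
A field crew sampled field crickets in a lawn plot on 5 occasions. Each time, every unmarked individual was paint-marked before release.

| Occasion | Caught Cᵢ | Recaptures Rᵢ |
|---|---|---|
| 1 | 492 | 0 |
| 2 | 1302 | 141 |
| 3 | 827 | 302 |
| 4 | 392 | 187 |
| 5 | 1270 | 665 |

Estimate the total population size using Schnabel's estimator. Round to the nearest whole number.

N ≈ 4547

Marked at large before each occasion: Mᵢ = Σⱼ<ᵢ (Cⱼ − Rⱼ) → M1=0, M2=492, M3=1653, M4=2178, M5=2383
Σ MᵢCᵢ = 0·492 + 492·1302 + 1653·827 + 2178·392 + 2383·1270 = 0 + 640584 + 1367031 + 853776 + 3026410 = 5887801
Σ Rᵢ = 0 + 141 + 302 + 187 + 665 = 1295
N̂ = 5887801 / 1295 ≈ 4546.6 → 4547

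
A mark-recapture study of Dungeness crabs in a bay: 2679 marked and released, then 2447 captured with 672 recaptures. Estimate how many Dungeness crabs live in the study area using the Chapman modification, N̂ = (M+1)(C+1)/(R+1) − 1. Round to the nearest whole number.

N ≈ 9747

N̂ = (2679+1)(2447+1)/(672+1) − 1 = 2680·2448/673 − 1
= 6560640/673 − 1 ≈ 9748.4 − 1 ≈ 9747.4 → 9747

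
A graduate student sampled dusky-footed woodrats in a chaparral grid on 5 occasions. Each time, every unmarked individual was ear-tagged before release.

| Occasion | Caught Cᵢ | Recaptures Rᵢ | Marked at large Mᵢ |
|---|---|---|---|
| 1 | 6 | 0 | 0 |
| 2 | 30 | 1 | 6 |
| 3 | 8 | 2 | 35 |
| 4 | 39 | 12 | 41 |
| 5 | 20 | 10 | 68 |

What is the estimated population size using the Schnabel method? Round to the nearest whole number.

N ≈ 137

Σ MᵢCᵢ = 0·6 + 6·30 + 35·8 + 41·39 + 68·20 = 0 + 180 + 280 + 1599 + 1360 = 3419
Σ Rᵢ = 0 + 1 + 2 + 12 + 10 = 25
N̂ = 3419 / 25 ≈ 136.8 → 137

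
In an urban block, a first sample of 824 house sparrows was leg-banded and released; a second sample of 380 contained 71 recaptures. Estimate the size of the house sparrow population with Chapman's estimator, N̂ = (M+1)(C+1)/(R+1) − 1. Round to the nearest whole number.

N̂ = (824+1)(380+1)/(71+1) − 1 = 825·381/72 − 1
= 314325/72 − 1 ≈ 4365.6 − 1 ≈ 4364.6 → 4365

N ≈ 4365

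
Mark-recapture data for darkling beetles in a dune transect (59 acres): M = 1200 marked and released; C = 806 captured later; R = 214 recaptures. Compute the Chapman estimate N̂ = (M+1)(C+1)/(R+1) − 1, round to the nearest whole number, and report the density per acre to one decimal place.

N̂ = 1201·807/215 − 1 = 969207/215 − 1 ≈ 4506.9 → 4507
Density = N̂ / area = 4507 / 59 ≈ 76.39 → 76.4 per acre

density ≈ 76.4 darkling beetles per acre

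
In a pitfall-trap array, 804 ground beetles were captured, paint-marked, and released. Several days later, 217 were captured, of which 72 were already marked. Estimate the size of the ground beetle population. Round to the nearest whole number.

N = (804 × 217) / 72 = 174468 / 72 ≈ 2423.2 → 2423

N ≈ 2423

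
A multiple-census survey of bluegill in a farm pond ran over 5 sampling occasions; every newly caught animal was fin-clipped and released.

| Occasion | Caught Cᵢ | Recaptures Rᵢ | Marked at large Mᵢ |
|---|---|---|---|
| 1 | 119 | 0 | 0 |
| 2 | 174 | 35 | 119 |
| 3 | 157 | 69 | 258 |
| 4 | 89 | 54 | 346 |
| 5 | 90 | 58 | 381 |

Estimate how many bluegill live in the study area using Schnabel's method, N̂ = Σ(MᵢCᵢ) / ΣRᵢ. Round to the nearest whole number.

N ≈ 585

Σ MᵢCᵢ = 0·119 + 119·174 + 258·157 + 346·89 + 381·90 = 0 + 20706 + 40506 + 30794 + 34290 = 126296
Σ Rᵢ = 0 + 35 + 69 + 54 + 58 = 216
N̂ = 126296 / 216 ≈ 584.7 → 585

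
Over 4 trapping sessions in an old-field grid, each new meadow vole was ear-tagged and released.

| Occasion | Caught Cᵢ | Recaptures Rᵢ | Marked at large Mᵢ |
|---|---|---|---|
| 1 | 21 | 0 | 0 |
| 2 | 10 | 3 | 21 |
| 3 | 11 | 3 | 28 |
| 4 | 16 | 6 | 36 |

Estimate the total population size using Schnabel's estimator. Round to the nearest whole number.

N ≈ 91

Σ MᵢCᵢ = 0·21 + 21·10 + 28·11 + 36·16 = 0 + 210 + 308 + 576 = 1094
Σ Rᵢ = 0 + 3 + 3 + 6 = 12
N̂ = 1094 / 12 ≈ 91.2 → 91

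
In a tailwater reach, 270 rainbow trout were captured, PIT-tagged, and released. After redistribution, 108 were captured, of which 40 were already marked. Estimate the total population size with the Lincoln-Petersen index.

If marked individuals mix randomly, R/C ≈ M/N, giving N ≈ M·C/R.
N = (270 × 108) / 40 = 29160 / 40 = 729

N = 729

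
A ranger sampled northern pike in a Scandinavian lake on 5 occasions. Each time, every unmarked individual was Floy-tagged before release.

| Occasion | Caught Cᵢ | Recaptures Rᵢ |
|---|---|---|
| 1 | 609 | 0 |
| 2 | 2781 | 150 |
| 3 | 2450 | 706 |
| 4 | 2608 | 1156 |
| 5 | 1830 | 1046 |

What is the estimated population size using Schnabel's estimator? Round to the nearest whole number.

N ≈ 11,252

Marked at large before each occasion: Mᵢ = Σⱼ<ᵢ (Cⱼ − Rⱼ) → M1=0, M2=609, M3=3240, M4=4984, M5=6436
Σ MᵢCᵢ = 0·609 + 609·2781 + 3240·2450 + 4984·2608 + 6436·1830 = 0 + 1693629 + 7938000 + 12998272 + 11777880 = 34407781
Σ Rᵢ = 0 + 150 + 706 + 1156 + 1046 = 3058
N̂ = 34407781 / 3058 ≈ 11251.7 → 11252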